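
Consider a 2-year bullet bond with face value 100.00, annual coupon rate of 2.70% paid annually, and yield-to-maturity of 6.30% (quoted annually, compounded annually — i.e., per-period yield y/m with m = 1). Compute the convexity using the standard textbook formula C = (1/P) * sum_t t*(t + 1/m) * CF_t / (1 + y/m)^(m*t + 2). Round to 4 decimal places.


Answer: Convexity = 5.2136

Derivation:
Coupon per period c = face * coupon_rate / m = 2.700000
Periods per year m = 1; per-period yield y/m = 0.063000
Number of cashflows N = 2
Cashflows (t years, CF_t, discount factor 1/(1+y/m)^(m*t), PV):
  t = 1.0000: CF_t = 2.700000, DF = 0.940734, PV = 2.539981
  t = 2.0000: CF_t = 102.700000, DF = 0.884980, PV = 90.887449
Price P = sum_t PV_t = 93.427430
Convexity numerator sum_t t*(t + 1/m) * CF_t / (1+y/m)^(m*t + 2):
  t = 1.0000: term = 4.495665
  t = 2.0000: term = 482.601465
Convexity = (1/P) * sum = 487.097130 / 93.427430 = 5.213642


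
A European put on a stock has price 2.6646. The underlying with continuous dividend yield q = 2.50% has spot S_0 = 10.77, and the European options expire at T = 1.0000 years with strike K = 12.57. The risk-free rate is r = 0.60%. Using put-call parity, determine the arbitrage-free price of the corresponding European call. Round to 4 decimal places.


Answer: Call price = 0.6739

Derivation:
Put-call parity: C - P = S_0 * exp(-qT) - K * exp(-rT).
S_0 * exp(-qT) = 10.7700 * 0.97530991 = 10.50408775
K * exp(-rT) = 12.5700 * 0.99401796 = 12.49480581
C = P + S*exp(-qT) - K*exp(-rT)
C = 2.6646 + 10.50408775 - 12.49480581 = 0.6739


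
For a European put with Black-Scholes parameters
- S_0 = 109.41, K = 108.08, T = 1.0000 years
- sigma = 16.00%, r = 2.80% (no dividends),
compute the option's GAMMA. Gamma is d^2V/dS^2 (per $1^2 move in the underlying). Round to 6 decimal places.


d1 = 0.3314412490; d2 = 0.1714412490
phi(d1) = 0.3776206405; exp(-qT) = 1.0000000000; exp(-rT) = 0.9723883668
Gamma = exp(-qT) * phi(d1) / (S * sigma * sqrt(T)) = 1.0000000000 * 0.3776206405 / (109.4100 * 0.1600 * 1.0000000000) = 0.021571

Answer: Gamma = 0.021571


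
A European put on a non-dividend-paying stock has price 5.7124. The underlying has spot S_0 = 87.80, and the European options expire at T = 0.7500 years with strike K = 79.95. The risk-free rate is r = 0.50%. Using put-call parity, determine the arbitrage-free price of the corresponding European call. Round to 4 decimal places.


Answer: Call price = 13.8617

Derivation:
Put-call parity: C - P = S_0 * exp(-qT) - K * exp(-rT).
S_0 * exp(-qT) = 87.8000 * 1.00000000 = 87.80000000
K * exp(-rT) = 79.9500 * 0.99625702 = 79.65074895
C = P + S*exp(-qT) - K*exp(-rT)
C = 5.7124 + 87.80000000 - 79.65074895 = 13.8617


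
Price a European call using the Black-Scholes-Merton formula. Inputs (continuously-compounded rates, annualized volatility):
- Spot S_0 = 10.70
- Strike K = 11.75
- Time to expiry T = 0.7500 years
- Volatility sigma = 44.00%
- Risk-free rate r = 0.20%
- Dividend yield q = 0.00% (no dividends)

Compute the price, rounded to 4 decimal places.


Answer: Price = 1.2272

Derivation:
d1 = (ln(S/K) + (r - q + 0.5*sigma^2) * T) / (sigma * sqrt(T)) = -0.05119916
d2 = d1 - sigma * sqrt(T) = -0.43225033
exp(-rT) = 0.99850112; exp(-qT) = 1.00000000
C = S_0 * exp(-qT) * N(d1) - K * exp(-rT) * N(d2)
N(d1) = 0.47958341; N(d2) = 0.33277974
C = 10.7000 * 1.00000000 * 0.47958341 - 11.7500 * 0.99850112 * 0.33277974 = 1.2272


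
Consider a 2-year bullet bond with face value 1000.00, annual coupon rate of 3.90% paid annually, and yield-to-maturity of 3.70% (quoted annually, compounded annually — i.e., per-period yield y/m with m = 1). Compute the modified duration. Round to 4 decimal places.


Answer: Modified duration = 1.8925

Derivation:
Coupon per period c = face * coupon_rate / m = 39.000000
Periods per year m = 1; per-period yield y/m = 0.037000
Number of cashflows N = 2
Cashflows (t years, CF_t, discount factor 1/(1+y/m)^(m*t), PV):
  t = 1.0000: CF_t = 39.000000, DF = 0.964320, PV = 37.608486
  t = 2.0000: CF_t = 1039.000000, DF = 0.929913, PV = 966.179981
Price P = sum_t PV_t = 1003.788467
First compute Macaulay numerator sum_t t * PV_t:
  t * PV_t at t = 1.0000: 37.608486
  t * PV_t at t = 2.0000: 1932.359962
Macaulay duration D = 1969.968448 / 1003.788467 = 1.962533
Modified duration = D / (1 + y/m) = 1.962533 / (1 + 0.037000) = 1.892511


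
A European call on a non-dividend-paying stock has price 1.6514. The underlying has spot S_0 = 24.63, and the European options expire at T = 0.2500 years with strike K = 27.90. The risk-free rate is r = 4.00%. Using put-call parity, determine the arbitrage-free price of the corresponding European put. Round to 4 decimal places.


Answer: Put price = 4.6438

Derivation:
Put-call parity: C - P = S_0 * exp(-qT) - K * exp(-rT).
S_0 * exp(-qT) = 24.6300 * 1.00000000 = 24.63000000
K * exp(-rT) = 27.9000 * 0.99004983 = 27.62239036
P = C - S*exp(-qT) + K*exp(-rT)
P = 1.6514 - 24.63000000 + 27.62239036 = 4.6438


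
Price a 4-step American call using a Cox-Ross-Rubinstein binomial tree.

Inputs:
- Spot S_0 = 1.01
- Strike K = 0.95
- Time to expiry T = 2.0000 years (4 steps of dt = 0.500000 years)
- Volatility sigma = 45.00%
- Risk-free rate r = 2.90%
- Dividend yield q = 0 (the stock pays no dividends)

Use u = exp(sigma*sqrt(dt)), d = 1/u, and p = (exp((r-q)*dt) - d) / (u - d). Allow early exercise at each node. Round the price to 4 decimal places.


Answer: Price = V(0,0) = 0.2936

Derivation:
dt = T/N = 0.500000
u = exp(sigma*sqrt(dt)) = 1.374648; d = 1/u = 0.727459
p = (exp((r-q)*dt) - d) / (u - d) = 0.443683
Discount per step: exp(-r*dt) = 0.985605
Stock lattice S(k, i) with i counting down-moves:
  k=0: S(0,0) = 1.0100
  k=1: S(1,0) = 1.3884; S(1,1) = 0.7347
  k=2: S(2,0) = 1.9086; S(2,1) = 1.0100; S(2,2) = 0.5345
  k=3: S(3,0) = 2.6236; S(3,1) = 1.3884; S(3,2) = 0.7347; S(3,3) = 0.3888
  k=4: S(4,0) = 3.6065; S(4,1) = 1.9086; S(4,2) = 1.0100; S(4,3) = 0.5345; S(4,4) = 0.2828
Terminal payoffs V(N, i) = max(S_T - K, 0):
  V(4,0) = 2.656517; V(4,1) = 0.958555; V(4,2) = 0.060000; V(4,3) = 0.000000; V(4,4) = 0.000000
Backward induction: V(k, i) = exp(-r*dt) * [p * V(k+1, i) + (1-p) * V(k+1, i+1)]; then take max(V_cont, immediate exercise) for American.
  V(3,0) = exp(-r*dt) * [p*2.656517 + (1-p)*0.958555] = 1.687268; exercise = 1.673592; V(3,0) = max -> 1.687268
  V(3,1) = exp(-r*dt) * [p*0.958555 + (1-p)*0.060000] = 0.452071; exercise = 0.438395; V(3,1) = max -> 0.452071
  V(3,2) = exp(-r*dt) * [p*0.060000 + (1-p)*0.000000] = 0.026238; exercise = 0.000000; V(3,2) = max -> 0.026238
  V(3,3) = exp(-r*dt) * [p*0.000000 + (1-p)*0.000000] = 0.000000; exercise = 0.000000; V(3,3) = max -> 0.000000
  V(2,0) = exp(-r*dt) * [p*1.687268 + (1-p)*0.452071] = 0.985709; exercise = 0.958555; V(2,0) = max -> 0.985709
  V(2,1) = exp(-r*dt) * [p*0.452071 + (1-p)*0.026238] = 0.212075; exercise = 0.060000; V(2,1) = max -> 0.212075
  V(2,2) = exp(-r*dt) * [p*0.026238 + (1-p)*0.000000] = 0.011474; exercise = 0.000000; V(2,2) = max -> 0.011474
  V(1,0) = exp(-r*dt) * [p*0.985709 + (1-p)*0.212075] = 0.547329; exercise = 0.438395; V(1,0) = max -> 0.547329
  V(1,1) = exp(-r*dt) * [p*0.212075 + (1-p)*0.011474] = 0.099031; exercise = 0.000000; V(1,1) = max -> 0.099031
  V(0,0) = exp(-r*dt) * [p*0.547329 + (1-p)*0.099031] = 0.293644; exercise = 0.060000; V(0,0) = max -> 0.293644


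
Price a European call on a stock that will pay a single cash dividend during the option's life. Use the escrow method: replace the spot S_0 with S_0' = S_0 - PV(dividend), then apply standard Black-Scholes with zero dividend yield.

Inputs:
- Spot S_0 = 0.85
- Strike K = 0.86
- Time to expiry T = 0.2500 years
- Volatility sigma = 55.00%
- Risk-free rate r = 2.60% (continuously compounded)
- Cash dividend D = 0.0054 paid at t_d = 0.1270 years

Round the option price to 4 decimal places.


PV(D) = D * exp(-r * t_d) = 0.0054 * 0.99670345 = 0.00538220
S_0' = S_0 - PV(D) = 0.8500 - 0.00538220 = 0.84461780
d1 = (ln(S_0'/K) + (r + sigma^2/2)*T) / (sigma*sqrt(T)) = 0.09550665
d2 = d1 - sigma*sqrt(T) = -0.17949335
exp(-rT) = 0.99352108
N(d1) = 0.53804380; N(d2) = 0.42877517
C = S_0' * N(d1) - K * exp(-rT) * N(d2) = 0.84461780 * 0.53804380 - 0.8600 * 0.99352108 * 0.42877517 = 0.0881

Answer: Price = 0.0881


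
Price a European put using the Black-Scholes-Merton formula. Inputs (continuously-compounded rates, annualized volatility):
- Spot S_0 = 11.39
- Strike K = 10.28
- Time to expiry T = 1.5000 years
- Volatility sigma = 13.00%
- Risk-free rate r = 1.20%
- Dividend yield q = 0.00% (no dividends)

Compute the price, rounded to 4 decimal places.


d1 = (ln(S/K) + (r - q + 0.5*sigma^2) * T) / (sigma * sqrt(T)) = 0.83666102
d2 = d1 - sigma * sqrt(T) = 0.67744418
exp(-rT) = 0.98216103; exp(-qT) = 1.00000000
P = K * exp(-rT) * N(-d2) - S_0 * exp(-qT) * N(-d1)
N(-d1) = 0.20139157; N(-d2) = 0.24906209
P = 10.2800 * 0.98216103 * 0.24906209 - 11.3900 * 1.00000000 * 0.20139157 = 0.2208

Answer: Price = 0.2208


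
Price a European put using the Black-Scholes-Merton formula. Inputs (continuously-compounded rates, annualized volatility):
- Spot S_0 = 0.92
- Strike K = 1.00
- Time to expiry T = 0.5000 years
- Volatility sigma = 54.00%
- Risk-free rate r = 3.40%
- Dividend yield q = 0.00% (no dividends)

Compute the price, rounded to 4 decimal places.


Answer: Price = 0.1778

Derivation:
d1 = (ln(S/K) + (r - q + 0.5*sigma^2) * T) / (sigma * sqrt(T)) = 0.01707111
d2 = d1 - sigma * sqrt(T) = -0.36476656
exp(-rT) = 0.98314368; exp(-qT) = 1.00000000
P = K * exp(-rT) * N(-d2) - S_0 * exp(-qT) * N(-d1)
N(-d1) = 0.49318994; N(-d2) = 0.64235716
P = 1.0000 * 0.98314368 * 0.64235716 - 0.9200 * 1.00000000 * 0.49318994 = 0.1778


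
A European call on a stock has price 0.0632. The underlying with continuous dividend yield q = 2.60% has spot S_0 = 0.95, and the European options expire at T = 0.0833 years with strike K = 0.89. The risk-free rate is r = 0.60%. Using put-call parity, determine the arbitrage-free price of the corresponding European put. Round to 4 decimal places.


Put-call parity: C - P = S_0 * exp(-qT) - K * exp(-rT).
S_0 * exp(-qT) = 0.9500 * 0.99783654 = 0.94794472
K * exp(-rT) = 0.8900 * 0.99950032 = 0.88955529
P = C - S*exp(-qT) + K*exp(-rT)
P = 0.0632 - 0.94794472 + 0.88955529 = 0.0048

Answer: Put price = 0.0048


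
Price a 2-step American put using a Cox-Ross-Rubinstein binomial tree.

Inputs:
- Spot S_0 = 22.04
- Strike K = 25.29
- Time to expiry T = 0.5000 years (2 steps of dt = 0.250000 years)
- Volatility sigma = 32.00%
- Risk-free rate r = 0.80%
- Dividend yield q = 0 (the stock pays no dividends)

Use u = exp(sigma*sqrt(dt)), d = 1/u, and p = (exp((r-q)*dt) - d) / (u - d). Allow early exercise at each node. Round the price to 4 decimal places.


dt = T/N = 0.250000
u = exp(sigma*sqrt(dt)) = 1.173511; d = 1/u = 0.852144
p = (exp((r-q)*dt) - d) / (u - d) = 0.466315
Discount per step: exp(-r*dt) = 0.998002
Stock lattice S(k, i) with i counting down-moves:
  k=0: S(0,0) = 22.0400
  k=1: S(1,0) = 25.8642; S(1,1) = 18.7812
  k=2: S(2,0) = 30.3519; S(2,1) = 22.0400; S(2,2) = 16.0043
Terminal payoffs V(N, i) = max(K - S_T, 0):
  V(2,0) = 0.000000; V(2,1) = 3.250000; V(2,2) = 9.285675
Backward induction: V(k, i) = exp(-r*dt) * [p * V(k+1, i) + (1-p) * V(k+1, i+1)]; then take max(V_cont, immediate exercise) for American.
  V(1,0) = exp(-r*dt) * [p*0.000000 + (1-p)*3.250000] = 1.731012; exercise = 0.000000; V(1,0) = max -> 1.731012
  V(1,1) = exp(-r*dt) * [p*3.250000 + (1-p)*9.285675] = 6.458221; exercise = 6.508751; V(1,1) = max -> 6.508751
  V(0,0) = exp(-r*dt) * [p*1.731012 + (1-p)*6.508751] = 4.272267; exercise = 3.250000; V(0,0) = max -> 4.272267

Answer: Price = V(0,0) = 4.2723


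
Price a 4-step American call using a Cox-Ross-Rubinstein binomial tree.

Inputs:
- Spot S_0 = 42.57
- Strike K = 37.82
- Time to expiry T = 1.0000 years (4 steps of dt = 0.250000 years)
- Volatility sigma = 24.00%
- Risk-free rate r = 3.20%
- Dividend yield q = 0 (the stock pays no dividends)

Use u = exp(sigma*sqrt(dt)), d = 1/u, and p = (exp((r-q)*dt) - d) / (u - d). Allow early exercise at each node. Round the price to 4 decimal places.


Answer: Price = V(0,0) = 7.6519

Derivation:
dt = T/N = 0.250000
u = exp(sigma*sqrt(dt)) = 1.127497; d = 1/u = 0.886920
p = (exp((r-q)*dt) - d) / (u - d) = 0.503423
Discount per step: exp(-r*dt) = 0.992032
Stock lattice S(k, i) with i counting down-moves:
  k=0: S(0,0) = 42.5700
  k=1: S(1,0) = 47.9975; S(1,1) = 37.7562
  k=2: S(2,0) = 54.1171; S(2,1) = 42.5700; S(2,2) = 33.4867
  k=3: S(3,0) = 61.0168; S(3,1) = 47.9975; S(3,2) = 37.7562; S(3,3) = 29.7001
  k=4: S(4,0) = 68.7963; S(4,1) = 54.1171; S(4,2) = 42.5700; S(4,3) = 33.4867; S(4,4) = 26.3416
Terminal payoffs V(N, i) = max(S_T - K, 0):
  V(4,0) = 30.976287; V(4,1) = 16.297076; V(4,2) = 4.750000; V(4,3) = 0.000000; V(4,4) = 0.000000
Backward induction: V(k, i) = exp(-r*dt) * [p * V(k+1, i) + (1-p) * V(k+1, i+1)]; then take max(V_cont, immediate exercise) for American.
  V(3,0) = exp(-r*dt) * [p*30.976287 + (1-p)*16.297076] = 23.498186; exercise = 23.196833; V(3,0) = max -> 23.498186
  V(3,1) = exp(-r*dt) * [p*16.297076 + (1-p)*4.750000] = 10.478894; exercise = 10.177541; V(3,1) = max -> 10.478894
  V(3,2) = exp(-r*dt) * [p*4.750000 + (1-p)*0.000000] = 2.372204; exercise = 0.000000; V(3,2) = max -> 2.372204
  V(3,3) = exp(-r*dt) * [p*0.000000 + (1-p)*0.000000] = 0.000000; exercise = 0.000000; V(3,3) = max -> 0.000000
  V(2,0) = exp(-r*dt) * [p*23.498186 + (1-p)*10.478894] = 16.897381; exercise = 16.297076; V(2,0) = max -> 16.897381
  V(2,1) = exp(-r*dt) * [p*10.478894 + (1-p)*2.372204] = 6.401876; exercise = 4.750000; V(2,1) = max -> 6.401876
  V(2,2) = exp(-r*dt) * [p*2.372204 + (1-p)*0.000000] = 1.184706; exercise = 0.000000; V(2,2) = max -> 1.184706
  V(1,0) = exp(-r*dt) * [p*16.897381 + (1-p)*6.401876] = 11.592441; exercise = 10.177541; V(1,0) = max -> 11.592441
  V(1,1) = exp(-r*dt) * [p*6.401876 + (1-p)*1.184706] = 3.780781; exercise = 0.000000; V(1,1) = max -> 3.780781
  V(0,0) = exp(-r*dt) * [p*11.592441 + (1-p)*3.780781] = 7.651888; exercise = 4.750000; V(0,0) = max -> 7.651888


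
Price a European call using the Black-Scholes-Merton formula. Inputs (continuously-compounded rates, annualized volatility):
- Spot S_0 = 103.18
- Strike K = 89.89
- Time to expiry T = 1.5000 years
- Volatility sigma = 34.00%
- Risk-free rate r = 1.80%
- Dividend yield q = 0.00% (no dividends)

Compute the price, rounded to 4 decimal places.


Answer: Price = 24.7626

Derivation:
d1 = (ln(S/K) + (r - q + 0.5*sigma^2) * T) / (sigma * sqrt(T)) = 0.60417946
d2 = d1 - sigma * sqrt(T) = 0.18776620
exp(-rT) = 0.97336124; exp(-qT) = 1.00000000
C = S_0 * exp(-qT) * N(d1) - K * exp(-rT) * N(d2)
N(d1) = 0.72713783; N(d2) = 0.57447003
C = 103.1800 * 1.00000000 * 0.72713783 - 89.8900 * 0.97336124 * 0.57447003 = 24.7626


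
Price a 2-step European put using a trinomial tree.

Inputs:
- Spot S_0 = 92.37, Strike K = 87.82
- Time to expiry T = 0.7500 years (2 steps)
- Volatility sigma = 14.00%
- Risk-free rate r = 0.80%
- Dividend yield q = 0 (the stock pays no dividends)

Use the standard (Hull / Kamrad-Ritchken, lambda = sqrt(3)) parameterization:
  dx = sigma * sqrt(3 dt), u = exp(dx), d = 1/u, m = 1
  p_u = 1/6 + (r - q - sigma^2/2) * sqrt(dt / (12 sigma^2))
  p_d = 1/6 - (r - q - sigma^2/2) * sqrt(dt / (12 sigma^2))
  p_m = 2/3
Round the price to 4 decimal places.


dt = T/N = 0.375000; dx = sigma*sqrt(3*dt) = 0.148492
u = exp(dx) = 1.160084; d = 1/u = 0.862007
p_u = 0.164394, p_m = 0.666667, p_d = 0.168940
Discount per step: exp(-r*dt) = 0.997004
Stock lattice S(k, j) with j the centered position index:
  k=0: S(0,+0) = 92.3700
  k=1: S(1,-1) = 79.6235; S(1,+0) = 92.3700; S(1,+1) = 107.1570
  k=2: S(2,-2) = 68.6360; S(2,-1) = 79.6235; S(2,+0) = 92.3700; S(2,+1) = 107.1570; S(2,+2) = 124.3111
Terminal payoffs V(N, j) = max(K - S_T, 0):
  V(2,-2) = 19.183985; V(2,-1) = 8.196456; V(2,+0) = 0.000000; V(2,+1) = 0.000000; V(2,+2) = 0.000000
Backward induction: V(k, j) = exp(-r*dt) * [p_u * V(k+1, j+1) + p_m * V(k+1, j) + p_d * V(k+1, j-1)]
  V(1,-1) = exp(-r*dt) * [p_u*0.000000 + p_m*8.196456 + p_d*19.183985] = 8.679160
  V(1,+0) = exp(-r*dt) * [p_u*0.000000 + p_m*0.000000 + p_d*8.196456] = 1.380557
  V(1,+1) = exp(-r*dt) * [p_u*0.000000 + p_m*0.000000 + p_d*0.000000] = 0.000000
  V(0,+0) = exp(-r*dt) * [p_u*0.000000 + p_m*1.380557 + p_d*8.679160] = 2.379476

Answer: Price = V(0,0) = 2.3795


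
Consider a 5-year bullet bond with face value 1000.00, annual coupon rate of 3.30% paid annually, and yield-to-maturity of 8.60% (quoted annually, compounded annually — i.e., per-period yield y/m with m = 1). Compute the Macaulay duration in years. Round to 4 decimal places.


Answer: Macaulay duration = 4.6454 years

Derivation:
Coupon per period c = face * coupon_rate / m = 33.000000
Periods per year m = 1; per-period yield y/m = 0.086000
Number of cashflows N = 5
Cashflows (t years, CF_t, discount factor 1/(1+y/m)^(m*t), PV):
  t = 1.0000: CF_t = 33.000000, DF = 0.920810, PV = 30.386740
  t = 2.0000: CF_t = 33.000000, DF = 0.847892, PV = 27.980424
  t = 3.0000: CF_t = 33.000000, DF = 0.780747, PV = 25.764663
  t = 4.0000: CF_t = 33.000000, DF = 0.718920, PV = 23.724367
  t = 5.0000: CF_t = 1033.000000, DF = 0.661989, PV = 683.834796
Price P = sum_t PV_t = 791.690990
Macaulay numerator sum_t t * PV_t:
  t * PV_t at t = 1.0000: 30.386740
  t * PV_t at t = 2.0000: 55.960848
  t * PV_t at t = 3.0000: 77.293989
  t * PV_t at t = 4.0000: 94.897469
  t * PV_t at t = 5.0000: 3419.173978
Macaulay duration D = (sum_t t * PV_t) / P = 3677.713024 / 791.690990 = 4.645390


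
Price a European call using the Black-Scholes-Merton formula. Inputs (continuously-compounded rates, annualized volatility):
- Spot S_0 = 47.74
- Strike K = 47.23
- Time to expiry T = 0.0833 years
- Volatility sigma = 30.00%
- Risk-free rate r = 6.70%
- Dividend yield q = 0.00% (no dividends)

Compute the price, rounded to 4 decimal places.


Answer: Price = 2.0506

Derivation:
d1 = (ln(S/K) + (r - q + 0.5*sigma^2) * T) / (sigma * sqrt(T)) = 0.23179403
d2 = d1 - sigma * sqrt(T) = 0.14520882
exp(-rT) = 0.99443445; exp(-qT) = 1.00000000
C = S_0 * exp(-qT) * N(d1) - K * exp(-rT) * N(d2)
N(d1) = 0.59165100; N(d2) = 0.55772700
C = 47.7400 * 1.00000000 * 0.59165100 - 47.2300 * 0.99443445 * 0.55772700 = 2.0506


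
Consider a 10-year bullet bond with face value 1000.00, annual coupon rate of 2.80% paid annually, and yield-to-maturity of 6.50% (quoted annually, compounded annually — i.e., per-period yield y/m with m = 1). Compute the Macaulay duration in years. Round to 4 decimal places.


Answer: Macaulay duration = 8.6244 years

Derivation:
Coupon per period c = face * coupon_rate / m = 28.000000
Periods per year m = 1; per-period yield y/m = 0.065000
Number of cashflows N = 10
Cashflows (t years, CF_t, discount factor 1/(1+y/m)^(m*t), PV):
  t = 1.0000: CF_t = 28.000000, DF = 0.938967, PV = 26.291080
  t = 2.0000: CF_t = 28.000000, DF = 0.881659, PV = 24.686460
  t = 3.0000: CF_t = 28.000000, DF = 0.827849, PV = 23.179775
  t = 4.0000: CF_t = 28.000000, DF = 0.777323, PV = 21.765047
  t = 5.0000: CF_t = 28.000000, DF = 0.729881, PV = 20.436663
  t = 6.0000: CF_t = 28.000000, DF = 0.685334, PV = 19.189355
  t = 7.0000: CF_t = 28.000000, DF = 0.643506, PV = 18.018174
  t = 8.0000: CF_t = 28.000000, DF = 0.604231, PV = 16.918473
  t = 9.0000: CF_t = 28.000000, DF = 0.567353, PV = 15.885890
  t = 10.0000: CF_t = 1028.000000, DF = 0.532726, PV = 547.642365
Price P = sum_t PV_t = 734.013282
Macaulay numerator sum_t t * PV_t:
  t * PV_t at t = 1.0000: 26.291080
  t * PV_t at t = 2.0000: 49.372920
  t * PV_t at t = 3.0000: 69.539324
  t * PV_t at t = 4.0000: 87.060186
  t * PV_t at t = 5.0000: 102.183317
  t * PV_t at t = 6.0000: 115.136132
  t * PV_t at t = 7.0000: 126.127218
  t * PV_t at t = 8.0000: 135.347786
  t * PV_t at t = 9.0000: 142.973013
  t * PV_t at t = 10.0000: 5476.423645
Macaulay duration D = (sum_t t * PV_t) / P = 6330.454621 / 734.013282 = 8.624442


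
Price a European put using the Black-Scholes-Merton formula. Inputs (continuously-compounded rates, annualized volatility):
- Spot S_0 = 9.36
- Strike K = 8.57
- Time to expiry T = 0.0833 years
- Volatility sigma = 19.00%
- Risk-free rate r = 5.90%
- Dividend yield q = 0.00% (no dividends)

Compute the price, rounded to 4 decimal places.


d1 = (ln(S/K) + (r - q + 0.5*sigma^2) * T) / (sigma * sqrt(T)) = 1.72502684
d2 = d1 - sigma * sqrt(T) = 1.67018954
exp(-rT) = 0.99509736; exp(-qT) = 1.00000000
P = K * exp(-rT) * N(-d2) - S_0 * exp(-qT) * N(-d1)
N(-d1) = 0.04226132; N(-d2) = 0.04744093
P = 8.5700 * 0.99509736 * 0.04744093 - 9.3600 * 1.00000000 * 0.04226132 = 0.0090

Answer: Price = 0.0090


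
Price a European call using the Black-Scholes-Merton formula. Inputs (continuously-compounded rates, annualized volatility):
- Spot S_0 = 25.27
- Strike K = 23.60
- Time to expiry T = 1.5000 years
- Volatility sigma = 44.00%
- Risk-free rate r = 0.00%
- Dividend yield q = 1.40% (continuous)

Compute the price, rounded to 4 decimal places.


d1 = (ln(S/K) + (r - q + 0.5*sigma^2) * T) / (sigma * sqrt(T)) = 0.35734940
d2 = d1 - sigma * sqrt(T) = -0.18153835
exp(-rT) = 1.00000000; exp(-qT) = 0.97921896
C = S_0 * exp(-qT) * N(d1) - K * exp(-rT) * N(d2)
N(d1) = 0.63958487; N(d2) = 0.42797252
C = 25.2700 * 0.97921896 * 0.63958487 - 23.6000 * 1.00000000 * 0.42797252 = 5.7263

Answer: Price = 5.7263


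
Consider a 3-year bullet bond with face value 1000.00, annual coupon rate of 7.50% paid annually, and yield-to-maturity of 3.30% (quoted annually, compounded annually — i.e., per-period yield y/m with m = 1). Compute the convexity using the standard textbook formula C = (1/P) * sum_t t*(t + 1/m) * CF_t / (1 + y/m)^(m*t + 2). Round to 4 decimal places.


Coupon per period c = face * coupon_rate / m = 75.000000
Periods per year m = 1; per-period yield y/m = 0.033000
Number of cashflows N = 3
Cashflows (t years, CF_t, discount factor 1/(1+y/m)^(m*t), PV):
  t = 1.0000: CF_t = 75.000000, DF = 0.968054, PV = 72.604066
  t = 2.0000: CF_t = 75.000000, DF = 0.937129, PV = 70.284672
  t = 3.0000: CF_t = 1075.000000, DF = 0.907192, PV = 975.231004
Price P = sum_t PV_t = 1118.119742
Convexity numerator sum_t t*(t + 1/m) * CF_t / (1+y/m)^(m*t + 2):
  t = 1.0000: term = 136.078745
  t = 2.0000: term = 395.194806
  t = 3.0000: term = 10967.006546
Convexity = (1/P) * sum = 11498.280097 / 1118.119742 = 10.283586

Answer: Convexity = 10.2836


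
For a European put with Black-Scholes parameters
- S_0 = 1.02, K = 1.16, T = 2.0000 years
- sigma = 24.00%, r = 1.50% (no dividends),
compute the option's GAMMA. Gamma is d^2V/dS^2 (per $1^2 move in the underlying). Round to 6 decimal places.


d1 = -0.1208486084; d2 = -0.4602598633
phi(d1) = 0.3960397372; exp(-qT) = 1.0000000000; exp(-rT) = 0.9704455335
Gamma = exp(-qT) * phi(d1) / (S * sigma * sqrt(T)) = 1.0000000000 * 0.3960397372 / (1.0200 * 0.2400 * 1.4142135624) = 1.143964

Answer: Gamma = 1.143964


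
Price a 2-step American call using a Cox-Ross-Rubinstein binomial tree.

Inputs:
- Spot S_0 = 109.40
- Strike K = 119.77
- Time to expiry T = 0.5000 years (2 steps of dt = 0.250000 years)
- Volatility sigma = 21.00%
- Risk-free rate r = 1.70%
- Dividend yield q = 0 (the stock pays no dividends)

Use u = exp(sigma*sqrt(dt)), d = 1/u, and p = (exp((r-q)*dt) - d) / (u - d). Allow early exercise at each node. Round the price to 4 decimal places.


Answer: Price = V(0,0) = 3.6769

Derivation:
dt = T/N = 0.250000
u = exp(sigma*sqrt(dt)) = 1.110711; d = 1/u = 0.900325
p = (exp((r-q)*dt) - d) / (u - d) = 0.494018
Discount per step: exp(-r*dt) = 0.995759
Stock lattice S(k, i) with i counting down-moves:
  k=0: S(0,0) = 109.4000
  k=1: S(1,0) = 121.5117; S(1,1) = 98.4955
  k=2: S(2,0) = 134.9644; S(2,1) = 109.4000; S(2,2) = 88.6779
Terminal payoffs V(N, i) = max(S_T - K, 0):
  V(2,0) = 15.194380; V(2,1) = 0.000000; V(2,2) = 0.000000
Backward induction: V(k, i) = exp(-r*dt) * [p * V(k+1, i) + (1-p) * V(k+1, i+1)]; then take max(V_cont, immediate exercise) for American.
  V(1,0) = exp(-r*dt) * [p*15.194380 + (1-p)*0.000000] = 7.474464; exercise = 1.741741; V(1,0) = max -> 7.474464
  V(1,1) = exp(-r*dt) * [p*0.000000 + (1-p)*0.000000] = 0.000000; exercise = 0.000000; V(1,1) = max -> 0.000000
  V(0,0) = exp(-r*dt) * [p*7.474464 + (1-p)*0.000000] = 3.676860; exercise = 0.000000; V(0,0) = max -> 3.676860


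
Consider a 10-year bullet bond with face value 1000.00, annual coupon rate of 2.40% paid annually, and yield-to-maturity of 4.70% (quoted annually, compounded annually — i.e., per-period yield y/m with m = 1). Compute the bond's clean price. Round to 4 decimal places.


Answer: Price = 819.7840

Derivation:
Coupon per period c = face * coupon_rate / m = 24.000000
Periods per year m = 1; per-period yield y/m = 0.047000
Number of cashflows N = 10
Cashflows (t years, CF_t, discount factor 1/(1+y/m)^(m*t), PV):
  t = 1.0000: CF_t = 24.000000, DF = 0.955110, PV = 22.922636
  t = 2.0000: CF_t = 24.000000, DF = 0.912235, PV = 21.893635
  t = 3.0000: CF_t = 24.000000, DF = 0.871284, PV = 20.910826
  t = 4.0000: CF_t = 24.000000, DF = 0.832172, PV = 19.972136
  t = 5.0000: CF_t = 24.000000, DF = 0.794816, PV = 19.075584
  t = 6.0000: CF_t = 24.000000, DF = 0.759137, PV = 18.219278
  t = 7.0000: CF_t = 24.000000, DF = 0.725059, PV = 17.401411
  t = 8.0000: CF_t = 24.000000, DF = 0.692511, PV = 16.620259
  t = 9.0000: CF_t = 24.000000, DF = 0.661424, PV = 15.874173
  t = 10.0000: CF_t = 1024.000000, DF = 0.631732, PV = 646.894025
Price P = sum_t PV_t = 819.783963


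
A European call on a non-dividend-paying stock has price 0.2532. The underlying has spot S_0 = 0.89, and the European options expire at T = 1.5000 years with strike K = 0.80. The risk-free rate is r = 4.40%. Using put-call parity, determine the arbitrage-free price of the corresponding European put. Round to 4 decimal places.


Put-call parity: C - P = S_0 * exp(-qT) - K * exp(-rT).
S_0 * exp(-qT) = 0.8900 * 1.00000000 = 0.89000000
K * exp(-rT) = 0.8000 * 0.93613086 = 0.74890469
P = C - S*exp(-qT) + K*exp(-rT)
P = 0.2532 - 0.89000000 + 0.74890469 = 0.1121

Answer: Put price = 0.1121


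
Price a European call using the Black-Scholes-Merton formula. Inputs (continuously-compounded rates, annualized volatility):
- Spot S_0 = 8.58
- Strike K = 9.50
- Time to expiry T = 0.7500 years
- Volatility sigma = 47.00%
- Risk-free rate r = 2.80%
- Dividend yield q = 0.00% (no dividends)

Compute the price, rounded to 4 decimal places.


Answer: Price = 1.1086

Derivation:
d1 = (ln(S/K) + (r - q + 0.5*sigma^2) * T) / (sigma * sqrt(T)) = 0.00486354
d2 = d1 - sigma * sqrt(T) = -0.40216840
exp(-rT) = 0.97921896; exp(-qT) = 1.00000000
C = S_0 * exp(-qT) * N(d1) - K * exp(-rT) * N(d2)
N(d1) = 0.50194026; N(d2) = 0.34378005
C = 8.5800 * 1.00000000 * 0.50194026 - 9.5000 * 0.97921896 * 0.34378005 = 1.1086


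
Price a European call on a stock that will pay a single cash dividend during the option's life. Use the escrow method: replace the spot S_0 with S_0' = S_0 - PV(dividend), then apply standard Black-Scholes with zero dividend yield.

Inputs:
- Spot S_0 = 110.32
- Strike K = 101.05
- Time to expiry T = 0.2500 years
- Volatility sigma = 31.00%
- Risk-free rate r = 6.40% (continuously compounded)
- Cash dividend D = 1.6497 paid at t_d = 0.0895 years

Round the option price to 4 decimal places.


PV(D) = D * exp(-r * t_d) = 1.6497 * 0.99428837 = 1.64027753
S_0' = S_0 - PV(D) = 110.3200 - 1.64027753 = 108.67972247
d1 = (ln(S_0'/K) + (r + sigma^2/2)*T) / (sigma*sqrt(T)) = 0.65033734
d2 = d1 - sigma*sqrt(T) = 0.49533734
exp(-rT) = 0.98412732
N(d1) = 0.74226283; N(d2) = 0.68981899
C = S_0' * N(d1) - K * exp(-rT) * N(d2) = 108.67972247 * 0.74226283 - 101.0500 * 0.98412732 * 0.68981899 = 12.0691

Answer: Price = 12.0691


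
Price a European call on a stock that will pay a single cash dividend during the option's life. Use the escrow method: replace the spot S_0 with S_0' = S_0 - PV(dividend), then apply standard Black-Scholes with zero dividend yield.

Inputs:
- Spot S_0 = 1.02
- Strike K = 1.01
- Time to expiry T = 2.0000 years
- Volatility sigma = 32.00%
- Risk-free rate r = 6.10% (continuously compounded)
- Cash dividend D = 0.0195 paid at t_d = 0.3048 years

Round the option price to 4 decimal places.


Answer: Price = 0.2282

Derivation:
PV(D) = D * exp(-r * t_d) = 0.0195 * 0.98157898 = 0.01914079
S_0' = S_0 - PV(D) = 1.0200 - 0.01914079 = 1.00085921
d1 = (ln(S_0'/K) + (r + sigma^2/2)*T) / (sigma*sqrt(T)) = 0.47576909
d2 = d1 - sigma*sqrt(T) = 0.02322075
exp(-rT) = 0.88514837
N(d1) = 0.68288055; N(d2) = 0.50926290
C = S_0' * N(d1) - K * exp(-rT) * N(d2) = 1.00085921 * 0.68288055 - 1.0100 * 0.88514837 * 0.50926290 = 0.2282


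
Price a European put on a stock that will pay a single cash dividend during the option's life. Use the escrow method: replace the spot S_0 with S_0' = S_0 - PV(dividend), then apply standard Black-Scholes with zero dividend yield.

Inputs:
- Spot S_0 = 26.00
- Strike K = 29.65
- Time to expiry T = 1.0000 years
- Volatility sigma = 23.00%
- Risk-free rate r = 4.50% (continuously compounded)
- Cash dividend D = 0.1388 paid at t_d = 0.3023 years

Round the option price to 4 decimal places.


Answer: Price = 3.9161

Derivation:
PV(D) = D * exp(-r * t_d) = 0.1388 * 0.98648861 = 0.13692462
S_0' = S_0 - PV(D) = 26.0000 - 0.13692462 = 25.86307538
d1 = (ln(S_0'/K) + (r + sigma^2/2)*T) / (sigma*sqrt(T)) = -0.28346015
d2 = d1 - sigma*sqrt(T) = -0.51346015
exp(-rT) = 0.95599748
N(-d1) = 0.61158794; N(-d2) = 0.69618526
P = K * exp(-rT) * N(-d2) - S_0' * N(-d1) = 29.6500 * 0.95599748 * 0.69618526 - 25.86307538 * 0.61158794 = 3.9161


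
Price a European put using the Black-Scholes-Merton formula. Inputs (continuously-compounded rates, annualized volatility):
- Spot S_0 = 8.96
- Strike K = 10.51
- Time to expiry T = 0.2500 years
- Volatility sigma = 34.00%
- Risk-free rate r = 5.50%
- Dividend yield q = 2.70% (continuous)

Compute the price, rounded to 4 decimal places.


Answer: Price = 1.6312

Derivation:
d1 = (ln(S/K) + (r - q + 0.5*sigma^2) * T) / (sigma * sqrt(T)) = -0.81239387
d2 = d1 - sigma * sqrt(T) = -0.98239387
exp(-rT) = 0.98634410; exp(-qT) = 0.99327273
P = K * exp(-rT) * N(-d2) - S_0 * exp(-qT) * N(-d1)
N(-d1) = 0.79171717; N(-d2) = 0.83704708
P = 10.5100 * 0.98634410 * 0.83704708 - 8.9600 * 0.99327273 * 0.79171717 = 1.6312


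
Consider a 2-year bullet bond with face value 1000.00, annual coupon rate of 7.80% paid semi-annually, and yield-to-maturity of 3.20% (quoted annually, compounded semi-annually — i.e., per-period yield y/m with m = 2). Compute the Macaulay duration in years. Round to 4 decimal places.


Coupon per period c = face * coupon_rate / m = 39.000000
Periods per year m = 2; per-period yield y/m = 0.016000
Number of cashflows N = 4
Cashflows (t years, CF_t, discount factor 1/(1+y/m)^(m*t), PV):
  t = 0.5000: CF_t = 39.000000, DF = 0.984252, PV = 38.385827
  t = 1.0000: CF_t = 39.000000, DF = 0.968752, PV = 37.781326
  t = 1.5000: CF_t = 39.000000, DF = 0.953496, PV = 37.186344
  t = 2.0000: CF_t = 1039.000000, DF = 0.938480, PV = 975.081049
Price P = sum_t PV_t = 1088.434545
Macaulay numerator sum_t t * PV_t:
  t * PV_t at t = 0.5000: 19.192913
  t * PV_t at t = 1.0000: 37.781326
  t * PV_t at t = 1.5000: 55.779516
  t * PV_t at t = 2.0000: 1950.162098
Macaulay duration D = (sum_t t * PV_t) / P = 2062.915853 / 1088.434545 = 1.895305

Answer: Macaulay duration = 1.8953 years


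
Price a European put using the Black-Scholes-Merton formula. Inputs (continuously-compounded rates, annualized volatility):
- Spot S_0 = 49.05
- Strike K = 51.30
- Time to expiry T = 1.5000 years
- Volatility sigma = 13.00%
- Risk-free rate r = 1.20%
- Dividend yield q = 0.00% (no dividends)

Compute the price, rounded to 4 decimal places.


d1 = (ln(S/K) + (r - q + 0.5*sigma^2) * T) / (sigma * sqrt(T)) = -0.08903309
d2 = d1 - sigma * sqrt(T) = -0.24824992
exp(-rT) = 0.98216103; exp(-qT) = 1.00000000
P = K * exp(-rT) * N(-d2) - S_0 * exp(-qT) * N(-d1)
N(-d1) = 0.53547219; N(-d2) = 0.59802948
P = 51.3000 * 0.98216103 * 0.59802948 - 49.0500 * 1.00000000 * 0.53547219 = 3.8667

Answer: Price = 3.8667


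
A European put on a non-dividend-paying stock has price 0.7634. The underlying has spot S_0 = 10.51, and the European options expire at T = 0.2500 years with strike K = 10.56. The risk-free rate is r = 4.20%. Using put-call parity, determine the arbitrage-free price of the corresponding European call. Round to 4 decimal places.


Answer: Call price = 0.8237

Derivation:
Put-call parity: C - P = S_0 * exp(-qT) - K * exp(-rT).
S_0 * exp(-qT) = 10.5100 * 1.00000000 = 10.51000000
K * exp(-rT) = 10.5600 * 0.98955493 = 10.44970009
C = P + S*exp(-qT) - K*exp(-rT)
C = 0.7634 + 10.51000000 - 10.44970009 = 0.8237


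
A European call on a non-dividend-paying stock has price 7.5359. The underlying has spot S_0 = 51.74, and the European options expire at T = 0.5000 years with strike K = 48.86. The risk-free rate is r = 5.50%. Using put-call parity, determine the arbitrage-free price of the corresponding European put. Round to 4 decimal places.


Put-call parity: C - P = S_0 * exp(-qT) - K * exp(-rT).
S_0 * exp(-qT) = 51.7400 * 1.00000000 = 51.74000000
K * exp(-rT) = 48.8600 * 0.97287468 = 47.53465699
P = C - S*exp(-qT) + K*exp(-rT)
P = 7.5359 - 51.74000000 + 47.53465699 = 3.3306

Answer: Put price = 3.3306


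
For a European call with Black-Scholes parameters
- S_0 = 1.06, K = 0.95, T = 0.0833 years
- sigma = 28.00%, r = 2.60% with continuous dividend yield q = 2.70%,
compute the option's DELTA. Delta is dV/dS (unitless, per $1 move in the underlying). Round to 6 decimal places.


d1 = 1.3951275601; d2 = 1.3143146898
phi(d1) = 0.1507505210; exp(-qT) = 0.9977534273; exp(-rT) = 0.9978365437
N(d1) = 0.9185113117
Delta = exp(-qT) * N(d1) = 0.9977534273 * 0.9185113117 = 0.916448

Answer: Delta = 0.916448


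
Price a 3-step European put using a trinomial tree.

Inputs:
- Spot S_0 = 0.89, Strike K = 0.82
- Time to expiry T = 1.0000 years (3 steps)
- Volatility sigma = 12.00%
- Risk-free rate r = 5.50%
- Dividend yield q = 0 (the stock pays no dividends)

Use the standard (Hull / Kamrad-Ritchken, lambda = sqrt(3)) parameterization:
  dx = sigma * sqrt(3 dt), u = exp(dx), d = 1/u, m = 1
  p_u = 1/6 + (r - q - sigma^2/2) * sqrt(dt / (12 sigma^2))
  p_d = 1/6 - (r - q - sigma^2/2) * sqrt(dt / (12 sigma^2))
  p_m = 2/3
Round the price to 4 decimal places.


dt = T/N = 0.333333; dx = sigma*sqrt(3*dt) = 0.120000
u = exp(dx) = 1.127497; d = 1/u = 0.886920
p_u = 0.233056, p_m = 0.666667, p_d = 0.100278
Discount per step: exp(-r*dt) = 0.981834
Stock lattice S(k, j) with j the centered position index:
  k=0: S(0,+0) = 0.8900
  k=1: S(1,-1) = 0.7894; S(1,+0) = 0.8900; S(1,+1) = 1.0035
  k=2: S(2,-2) = 0.7001; S(2,-1) = 0.7894; S(2,+0) = 0.8900; S(2,+1) = 1.0035; S(2,+2) = 1.1314
  k=3: S(3,-3) = 0.6209; S(3,-2) = 0.7001; S(3,-1) = 0.7894; S(3,+0) = 0.8900; S(3,+1) = 1.0035; S(3,+2) = 1.1314; S(3,+3) = 1.2757
Terminal payoffs V(N, j) = max(K - S_T, 0):
  V(3,-3) = 0.199068; V(3,-2) = 0.119901; V(3,-1) = 0.030641; V(3,+0) = 0.000000; V(3,+1) = 0.000000; V(3,+2) = 0.000000; V(3,+3) = 0.000000
Backward induction: V(k, j) = exp(-r*dt) * [p_u * V(k+1, j+1) + p_m * V(k+1, j) + p_d * V(k+1, j-1)]
  V(2,-2) = exp(-r*dt) * [p_u*0.030641 + p_m*0.119901 + p_d*0.199068] = 0.105093
  V(2,-1) = exp(-r*dt) * [p_u*0.000000 + p_m*0.030641 + p_d*0.119901] = 0.031861
  V(2,+0) = exp(-r*dt) * [p_u*0.000000 + p_m*0.000000 + p_d*0.030641] = 0.003017
  V(2,+1) = exp(-r*dt) * [p_u*0.000000 + p_m*0.000000 + p_d*0.000000] = 0.000000
  V(2,+2) = exp(-r*dt) * [p_u*0.000000 + p_m*0.000000 + p_d*0.000000] = 0.000000
  V(1,-1) = exp(-r*dt) * [p_u*0.003017 + p_m*0.031861 + p_d*0.105093] = 0.031892
  V(1,+0) = exp(-r*dt) * [p_u*0.000000 + p_m*0.003017 + p_d*0.031861] = 0.005112
  V(1,+1) = exp(-r*dt) * [p_u*0.000000 + p_m*0.000000 + p_d*0.003017] = 0.000297
  V(0,+0) = exp(-r*dt) * [p_u*0.000297 + p_m*0.005112 + p_d*0.031892] = 0.006554

Answer: Price = V(0,0) = 0.0066


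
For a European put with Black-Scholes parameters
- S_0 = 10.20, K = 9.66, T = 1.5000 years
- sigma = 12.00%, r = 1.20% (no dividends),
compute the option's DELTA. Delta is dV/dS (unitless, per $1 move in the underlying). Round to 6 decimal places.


d1 = 0.5660639616; d2 = 0.4190945771
phi(d1) = 0.3398833741; exp(-qT) = 1.0000000000; exp(-rT) = 0.9821610324
N(-d1) = 0.2856751504
Delta = -exp(-qT) * N(-d1) = -1.0000000000 * 0.2856751504 = -0.285675

Answer: Delta = -0.285675


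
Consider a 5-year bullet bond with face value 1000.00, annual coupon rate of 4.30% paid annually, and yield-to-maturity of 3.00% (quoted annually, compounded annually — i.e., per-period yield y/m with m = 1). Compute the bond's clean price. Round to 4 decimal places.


Coupon per period c = face * coupon_rate / m = 43.000000
Periods per year m = 1; per-period yield y/m = 0.030000
Number of cashflows N = 5
Cashflows (t years, CF_t, discount factor 1/(1+y/m)^(m*t), PV):
  t = 1.0000: CF_t = 43.000000, DF = 0.970874, PV = 41.747573
  t = 2.0000: CF_t = 43.000000, DF = 0.942596, PV = 40.531624
  t = 3.0000: CF_t = 43.000000, DF = 0.915142, PV = 39.351091
  t = 4.0000: CF_t = 43.000000, DF = 0.888487, PV = 38.204943
  t = 5.0000: CF_t = 1043.000000, DF = 0.862609, PV = 899.700962
Price P = sum_t PV_t = 1059.536193

Answer: Price = 1059.5362


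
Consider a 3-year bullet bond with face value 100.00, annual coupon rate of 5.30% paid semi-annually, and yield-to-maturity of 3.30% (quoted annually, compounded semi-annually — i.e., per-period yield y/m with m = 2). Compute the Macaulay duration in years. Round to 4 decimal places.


Coupon per period c = face * coupon_rate / m = 2.650000
Periods per year m = 2; per-period yield y/m = 0.016500
Number of cashflows N = 6
Cashflows (t years, CF_t, discount factor 1/(1+y/m)^(m*t), PV):
  t = 0.5000: CF_t = 2.650000, DF = 0.983768, PV = 2.606985
  t = 1.0000: CF_t = 2.650000, DF = 0.967799, PV = 2.564668
  t = 1.5000: CF_t = 2.650000, DF = 0.952090, PV = 2.523038
  t = 2.0000: CF_t = 2.650000, DF = 0.936635, PV = 2.482083
  t = 2.5000: CF_t = 2.650000, DF = 0.921432, PV = 2.441794
  t = 3.0000: CF_t = 102.650000, DF = 0.906475, PV = 93.049631
Price P = sum_t PV_t = 105.668198
Macaulay numerator sum_t t * PV_t:
  t * PV_t at t = 0.5000: 1.303492
  t * PV_t at t = 1.0000: 2.564668
  t * PV_t at t = 1.5000: 3.784556
  t * PV_t at t = 2.0000: 4.964166
  t * PV_t at t = 2.5000: 6.104484
  t * PV_t at t = 3.0000: 279.148893
Macaulay duration D = (sum_t t * PV_t) / P = 297.870261 / 105.668198 = 2.818921

Answer: Macaulay duration = 2.8189 years


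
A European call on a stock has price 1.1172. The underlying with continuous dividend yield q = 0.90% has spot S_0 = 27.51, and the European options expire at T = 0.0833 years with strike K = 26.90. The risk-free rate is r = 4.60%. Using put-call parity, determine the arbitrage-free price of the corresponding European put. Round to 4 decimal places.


Answer: Put price = 0.4249

Derivation:
Put-call parity: C - P = S_0 * exp(-qT) - K * exp(-rT).
S_0 * exp(-qT) = 27.5100 * 0.99925058 = 27.48938348
K * exp(-rT) = 26.9000 * 0.99617553 = 26.79712181
P = C - S*exp(-qT) + K*exp(-rT)
P = 1.1172 - 27.48938348 + 26.79712181 = 0.4249


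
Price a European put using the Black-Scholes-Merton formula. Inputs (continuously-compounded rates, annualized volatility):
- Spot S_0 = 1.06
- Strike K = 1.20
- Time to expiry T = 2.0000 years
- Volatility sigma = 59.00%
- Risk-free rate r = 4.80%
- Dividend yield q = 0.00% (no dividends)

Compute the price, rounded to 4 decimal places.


Answer: Price = 0.3630

Derivation:
d1 = (ln(S/K) + (r - q + 0.5*sigma^2) * T) / (sigma * sqrt(T)) = 0.38357229
d2 = d1 - sigma * sqrt(T) = -0.45081371
exp(-rT) = 0.90846402; exp(-qT) = 1.00000000
P = K * exp(-rT) * N(-d2) - S_0 * exp(-qT) * N(-d1)
N(-d1) = 0.35064774; N(-d2) = 0.67393809
P = 1.2000 * 0.90846402 * 0.67393809 - 1.0600 * 1.00000000 * 0.35064774 = 0.3630


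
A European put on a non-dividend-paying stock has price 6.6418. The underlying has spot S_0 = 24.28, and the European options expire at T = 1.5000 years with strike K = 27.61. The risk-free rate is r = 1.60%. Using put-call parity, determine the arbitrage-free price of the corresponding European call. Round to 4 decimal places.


Put-call parity: C - P = S_0 * exp(-qT) - K * exp(-rT).
S_0 * exp(-qT) = 24.2800 * 1.00000000 = 24.28000000
K * exp(-rT) = 27.6100 * 0.97628571 = 26.95524845
C = P + S*exp(-qT) - K*exp(-rT)
C = 6.6418 + 24.28000000 - 26.95524845 = 3.9666

Answer: Call price = 3.9666
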